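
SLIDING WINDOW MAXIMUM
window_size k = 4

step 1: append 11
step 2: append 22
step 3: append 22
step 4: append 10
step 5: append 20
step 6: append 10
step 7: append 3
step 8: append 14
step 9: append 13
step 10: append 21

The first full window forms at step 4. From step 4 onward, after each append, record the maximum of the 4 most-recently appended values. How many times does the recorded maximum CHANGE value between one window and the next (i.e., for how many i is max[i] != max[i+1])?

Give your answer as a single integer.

Answer: 3

Derivation:
step 1: append 11 -> window=[11] (not full yet)
step 2: append 22 -> window=[11, 22] (not full yet)
step 3: append 22 -> window=[11, 22, 22] (not full yet)
step 4: append 10 -> window=[11, 22, 22, 10] -> max=22
step 5: append 20 -> window=[22, 22, 10, 20] -> max=22
step 6: append 10 -> window=[22, 10, 20, 10] -> max=22
step 7: append 3 -> window=[10, 20, 10, 3] -> max=20
step 8: append 14 -> window=[20, 10, 3, 14] -> max=20
step 9: append 13 -> window=[10, 3, 14, 13] -> max=14
step 10: append 21 -> window=[3, 14, 13, 21] -> max=21
Recorded maximums: 22 22 22 20 20 14 21
Changes between consecutive maximums: 3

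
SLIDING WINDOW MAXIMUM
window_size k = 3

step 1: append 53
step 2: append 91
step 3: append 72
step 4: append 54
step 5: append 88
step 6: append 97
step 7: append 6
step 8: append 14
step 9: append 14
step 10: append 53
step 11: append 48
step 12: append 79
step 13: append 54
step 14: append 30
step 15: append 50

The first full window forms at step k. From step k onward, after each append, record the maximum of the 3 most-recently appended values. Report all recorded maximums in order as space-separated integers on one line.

step 1: append 53 -> window=[53] (not full yet)
step 2: append 91 -> window=[53, 91] (not full yet)
step 3: append 72 -> window=[53, 91, 72] -> max=91
step 4: append 54 -> window=[91, 72, 54] -> max=91
step 5: append 88 -> window=[72, 54, 88] -> max=88
step 6: append 97 -> window=[54, 88, 97] -> max=97
step 7: append 6 -> window=[88, 97, 6] -> max=97
step 8: append 14 -> window=[97, 6, 14] -> max=97
step 9: append 14 -> window=[6, 14, 14] -> max=14
step 10: append 53 -> window=[14, 14, 53] -> max=53
step 11: append 48 -> window=[14, 53, 48] -> max=53
step 12: append 79 -> window=[53, 48, 79] -> max=79
step 13: append 54 -> window=[48, 79, 54] -> max=79
step 14: append 30 -> window=[79, 54, 30] -> max=79
step 15: append 50 -> window=[54, 30, 50] -> max=54

Answer: 91 91 88 97 97 97 14 53 53 79 79 79 54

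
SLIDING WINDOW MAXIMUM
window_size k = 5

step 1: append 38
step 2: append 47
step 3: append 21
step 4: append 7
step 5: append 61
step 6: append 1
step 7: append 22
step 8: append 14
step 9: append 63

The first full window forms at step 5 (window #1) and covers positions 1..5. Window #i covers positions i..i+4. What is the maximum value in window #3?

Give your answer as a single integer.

Answer: 61

Derivation:
step 1: append 38 -> window=[38] (not full yet)
step 2: append 47 -> window=[38, 47] (not full yet)
step 3: append 21 -> window=[38, 47, 21] (not full yet)
step 4: append 7 -> window=[38, 47, 21, 7] (not full yet)
step 5: append 61 -> window=[38, 47, 21, 7, 61] -> max=61
step 6: append 1 -> window=[47, 21, 7, 61, 1] -> max=61
step 7: append 22 -> window=[21, 7, 61, 1, 22] -> max=61
Window #3 max = 61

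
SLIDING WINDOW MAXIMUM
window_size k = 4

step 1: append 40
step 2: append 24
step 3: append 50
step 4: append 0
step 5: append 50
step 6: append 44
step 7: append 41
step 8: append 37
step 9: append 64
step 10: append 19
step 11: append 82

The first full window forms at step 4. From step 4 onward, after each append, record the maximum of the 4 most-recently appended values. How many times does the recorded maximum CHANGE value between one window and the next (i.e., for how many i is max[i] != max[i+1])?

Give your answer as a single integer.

step 1: append 40 -> window=[40] (not full yet)
step 2: append 24 -> window=[40, 24] (not full yet)
step 3: append 50 -> window=[40, 24, 50] (not full yet)
step 4: append 0 -> window=[40, 24, 50, 0] -> max=50
step 5: append 50 -> window=[24, 50, 0, 50] -> max=50
step 6: append 44 -> window=[50, 0, 50, 44] -> max=50
step 7: append 41 -> window=[0, 50, 44, 41] -> max=50
step 8: append 37 -> window=[50, 44, 41, 37] -> max=50
step 9: append 64 -> window=[44, 41, 37, 64] -> max=64
step 10: append 19 -> window=[41, 37, 64, 19] -> max=64
step 11: append 82 -> window=[37, 64, 19, 82] -> max=82
Recorded maximums: 50 50 50 50 50 64 64 82
Changes between consecutive maximums: 2

Answer: 2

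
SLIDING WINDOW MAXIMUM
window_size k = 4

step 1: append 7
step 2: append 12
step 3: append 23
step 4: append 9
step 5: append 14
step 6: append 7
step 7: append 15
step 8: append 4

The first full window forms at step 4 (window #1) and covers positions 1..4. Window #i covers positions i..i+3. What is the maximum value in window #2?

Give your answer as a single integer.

Answer: 23

Derivation:
step 1: append 7 -> window=[7] (not full yet)
step 2: append 12 -> window=[7, 12] (not full yet)
step 3: append 23 -> window=[7, 12, 23] (not full yet)
step 4: append 9 -> window=[7, 12, 23, 9] -> max=23
step 5: append 14 -> window=[12, 23, 9, 14] -> max=23
Window #2 max = 23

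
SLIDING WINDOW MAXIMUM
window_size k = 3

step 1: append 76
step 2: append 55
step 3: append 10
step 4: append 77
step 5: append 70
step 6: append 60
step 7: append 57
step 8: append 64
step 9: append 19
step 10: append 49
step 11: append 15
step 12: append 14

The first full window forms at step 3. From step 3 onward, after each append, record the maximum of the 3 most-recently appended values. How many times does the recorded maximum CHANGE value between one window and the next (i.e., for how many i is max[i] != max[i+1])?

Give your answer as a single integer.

step 1: append 76 -> window=[76] (not full yet)
step 2: append 55 -> window=[76, 55] (not full yet)
step 3: append 10 -> window=[76, 55, 10] -> max=76
step 4: append 77 -> window=[55, 10, 77] -> max=77
step 5: append 70 -> window=[10, 77, 70] -> max=77
step 6: append 60 -> window=[77, 70, 60] -> max=77
step 7: append 57 -> window=[70, 60, 57] -> max=70
step 8: append 64 -> window=[60, 57, 64] -> max=64
step 9: append 19 -> window=[57, 64, 19] -> max=64
step 10: append 49 -> window=[64, 19, 49] -> max=64
step 11: append 15 -> window=[19, 49, 15] -> max=49
step 12: append 14 -> window=[49, 15, 14] -> max=49
Recorded maximums: 76 77 77 77 70 64 64 64 49 49
Changes between consecutive maximums: 4

Answer: 4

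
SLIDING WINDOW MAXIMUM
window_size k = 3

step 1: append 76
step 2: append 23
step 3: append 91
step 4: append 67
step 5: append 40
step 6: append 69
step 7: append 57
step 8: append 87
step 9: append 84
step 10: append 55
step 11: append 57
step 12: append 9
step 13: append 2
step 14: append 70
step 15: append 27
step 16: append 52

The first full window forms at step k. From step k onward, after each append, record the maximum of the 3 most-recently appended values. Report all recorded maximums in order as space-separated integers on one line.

step 1: append 76 -> window=[76] (not full yet)
step 2: append 23 -> window=[76, 23] (not full yet)
step 3: append 91 -> window=[76, 23, 91] -> max=91
step 4: append 67 -> window=[23, 91, 67] -> max=91
step 5: append 40 -> window=[91, 67, 40] -> max=91
step 6: append 69 -> window=[67, 40, 69] -> max=69
step 7: append 57 -> window=[40, 69, 57] -> max=69
step 8: append 87 -> window=[69, 57, 87] -> max=87
step 9: append 84 -> window=[57, 87, 84] -> max=87
step 10: append 55 -> window=[87, 84, 55] -> max=87
step 11: append 57 -> window=[84, 55, 57] -> max=84
step 12: append 9 -> window=[55, 57, 9] -> max=57
step 13: append 2 -> window=[57, 9, 2] -> max=57
step 14: append 70 -> window=[9, 2, 70] -> max=70
step 15: append 27 -> window=[2, 70, 27] -> max=70
step 16: append 52 -> window=[70, 27, 52] -> max=70

Answer: 91 91 91 69 69 87 87 87 84 57 57 70 70 70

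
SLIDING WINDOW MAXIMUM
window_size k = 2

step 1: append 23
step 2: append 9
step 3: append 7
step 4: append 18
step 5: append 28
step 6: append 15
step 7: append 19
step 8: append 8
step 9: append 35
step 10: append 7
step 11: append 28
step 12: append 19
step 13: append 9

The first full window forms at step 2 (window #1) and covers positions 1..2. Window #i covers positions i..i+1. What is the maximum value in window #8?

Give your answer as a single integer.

step 1: append 23 -> window=[23] (not full yet)
step 2: append 9 -> window=[23, 9] -> max=23
step 3: append 7 -> window=[9, 7] -> max=9
step 4: append 18 -> window=[7, 18] -> max=18
step 5: append 28 -> window=[18, 28] -> max=28
step 6: append 15 -> window=[28, 15] -> max=28
step 7: append 19 -> window=[15, 19] -> max=19
step 8: append 8 -> window=[19, 8] -> max=19
step 9: append 35 -> window=[8, 35] -> max=35
Window #8 max = 35

Answer: 35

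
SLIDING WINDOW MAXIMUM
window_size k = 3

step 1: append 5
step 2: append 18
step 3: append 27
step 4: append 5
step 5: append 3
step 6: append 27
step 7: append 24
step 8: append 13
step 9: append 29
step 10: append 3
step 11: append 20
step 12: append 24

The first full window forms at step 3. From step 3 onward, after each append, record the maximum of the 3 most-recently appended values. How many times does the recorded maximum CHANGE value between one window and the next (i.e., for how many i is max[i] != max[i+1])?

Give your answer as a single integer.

step 1: append 5 -> window=[5] (not full yet)
step 2: append 18 -> window=[5, 18] (not full yet)
step 3: append 27 -> window=[5, 18, 27] -> max=27
step 4: append 5 -> window=[18, 27, 5] -> max=27
step 5: append 3 -> window=[27, 5, 3] -> max=27
step 6: append 27 -> window=[5, 3, 27] -> max=27
step 7: append 24 -> window=[3, 27, 24] -> max=27
step 8: append 13 -> window=[27, 24, 13] -> max=27
step 9: append 29 -> window=[24, 13, 29] -> max=29
step 10: append 3 -> window=[13, 29, 3] -> max=29
step 11: append 20 -> window=[29, 3, 20] -> max=29
step 12: append 24 -> window=[3, 20, 24] -> max=24
Recorded maximums: 27 27 27 27 27 27 29 29 29 24
Changes between consecutive maximums: 2

Answer: 2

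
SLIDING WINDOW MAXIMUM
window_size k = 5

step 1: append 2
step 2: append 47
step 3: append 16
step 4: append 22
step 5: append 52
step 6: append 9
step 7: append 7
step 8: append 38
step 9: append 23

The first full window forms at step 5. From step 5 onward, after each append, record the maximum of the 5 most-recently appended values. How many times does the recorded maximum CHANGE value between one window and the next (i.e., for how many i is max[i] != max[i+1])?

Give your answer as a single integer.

step 1: append 2 -> window=[2] (not full yet)
step 2: append 47 -> window=[2, 47] (not full yet)
step 3: append 16 -> window=[2, 47, 16] (not full yet)
step 4: append 22 -> window=[2, 47, 16, 22] (not full yet)
step 5: append 52 -> window=[2, 47, 16, 22, 52] -> max=52
step 6: append 9 -> window=[47, 16, 22, 52, 9] -> max=52
step 7: append 7 -> window=[16, 22, 52, 9, 7] -> max=52
step 8: append 38 -> window=[22, 52, 9, 7, 38] -> max=52
step 9: append 23 -> window=[52, 9, 7, 38, 23] -> max=52
Recorded maximums: 52 52 52 52 52
Changes between consecutive maximums: 0

Answer: 0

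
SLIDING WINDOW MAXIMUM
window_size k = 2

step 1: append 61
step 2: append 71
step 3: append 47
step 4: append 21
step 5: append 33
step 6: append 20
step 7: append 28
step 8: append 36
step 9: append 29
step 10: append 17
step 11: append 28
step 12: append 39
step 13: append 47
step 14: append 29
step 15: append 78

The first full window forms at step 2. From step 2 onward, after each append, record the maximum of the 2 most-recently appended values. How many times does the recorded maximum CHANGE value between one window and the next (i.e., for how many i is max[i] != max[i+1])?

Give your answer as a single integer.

step 1: append 61 -> window=[61] (not full yet)
step 2: append 71 -> window=[61, 71] -> max=71
step 3: append 47 -> window=[71, 47] -> max=71
step 4: append 21 -> window=[47, 21] -> max=47
step 5: append 33 -> window=[21, 33] -> max=33
step 6: append 20 -> window=[33, 20] -> max=33
step 7: append 28 -> window=[20, 28] -> max=28
step 8: append 36 -> window=[28, 36] -> max=36
step 9: append 29 -> window=[36, 29] -> max=36
step 10: append 17 -> window=[29, 17] -> max=29
step 11: append 28 -> window=[17, 28] -> max=28
step 12: append 39 -> window=[28, 39] -> max=39
step 13: append 47 -> window=[39, 47] -> max=47
step 14: append 29 -> window=[47, 29] -> max=47
step 15: append 78 -> window=[29, 78] -> max=78
Recorded maximums: 71 71 47 33 33 28 36 36 29 28 39 47 47 78
Changes between consecutive maximums: 9

Answer: 9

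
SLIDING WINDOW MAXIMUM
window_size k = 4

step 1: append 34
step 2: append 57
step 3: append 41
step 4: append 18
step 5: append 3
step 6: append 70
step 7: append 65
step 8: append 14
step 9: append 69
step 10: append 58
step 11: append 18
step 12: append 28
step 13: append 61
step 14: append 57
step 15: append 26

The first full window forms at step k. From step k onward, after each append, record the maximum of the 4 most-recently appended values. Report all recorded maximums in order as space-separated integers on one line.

step 1: append 34 -> window=[34] (not full yet)
step 2: append 57 -> window=[34, 57] (not full yet)
step 3: append 41 -> window=[34, 57, 41] (not full yet)
step 4: append 18 -> window=[34, 57, 41, 18] -> max=57
step 5: append 3 -> window=[57, 41, 18, 3] -> max=57
step 6: append 70 -> window=[41, 18, 3, 70] -> max=70
step 7: append 65 -> window=[18, 3, 70, 65] -> max=70
step 8: append 14 -> window=[3, 70, 65, 14] -> max=70
step 9: append 69 -> window=[70, 65, 14, 69] -> max=70
step 10: append 58 -> window=[65, 14, 69, 58] -> max=69
step 11: append 18 -> window=[14, 69, 58, 18] -> max=69
step 12: append 28 -> window=[69, 58, 18, 28] -> max=69
step 13: append 61 -> window=[58, 18, 28, 61] -> max=61
step 14: append 57 -> window=[18, 28, 61, 57] -> max=61
step 15: append 26 -> window=[28, 61, 57, 26] -> max=61

Answer: 57 57 70 70 70 70 69 69 69 61 61 61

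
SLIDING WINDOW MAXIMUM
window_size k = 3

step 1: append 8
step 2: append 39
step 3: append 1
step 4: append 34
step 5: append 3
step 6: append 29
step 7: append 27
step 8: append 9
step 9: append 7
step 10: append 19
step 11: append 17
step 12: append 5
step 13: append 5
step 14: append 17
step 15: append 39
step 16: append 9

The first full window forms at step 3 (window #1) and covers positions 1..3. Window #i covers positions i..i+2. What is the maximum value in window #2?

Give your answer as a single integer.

step 1: append 8 -> window=[8] (not full yet)
step 2: append 39 -> window=[8, 39] (not full yet)
step 3: append 1 -> window=[8, 39, 1] -> max=39
step 4: append 34 -> window=[39, 1, 34] -> max=39
Window #2 max = 39

Answer: 39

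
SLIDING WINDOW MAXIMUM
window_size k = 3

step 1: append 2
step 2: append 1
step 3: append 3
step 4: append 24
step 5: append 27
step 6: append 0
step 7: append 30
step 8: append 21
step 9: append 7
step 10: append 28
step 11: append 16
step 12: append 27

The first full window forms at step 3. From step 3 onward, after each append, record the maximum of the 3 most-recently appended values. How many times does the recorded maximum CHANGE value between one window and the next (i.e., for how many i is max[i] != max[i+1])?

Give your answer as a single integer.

step 1: append 2 -> window=[2] (not full yet)
step 2: append 1 -> window=[2, 1] (not full yet)
step 3: append 3 -> window=[2, 1, 3] -> max=3
step 4: append 24 -> window=[1, 3, 24] -> max=24
step 5: append 27 -> window=[3, 24, 27] -> max=27
step 6: append 0 -> window=[24, 27, 0] -> max=27
step 7: append 30 -> window=[27, 0, 30] -> max=30
step 8: append 21 -> window=[0, 30, 21] -> max=30
step 9: append 7 -> window=[30, 21, 7] -> max=30
step 10: append 28 -> window=[21, 7, 28] -> max=28
step 11: append 16 -> window=[7, 28, 16] -> max=28
step 12: append 27 -> window=[28, 16, 27] -> max=28
Recorded maximums: 3 24 27 27 30 30 30 28 28 28
Changes between consecutive maximums: 4

Answer: 4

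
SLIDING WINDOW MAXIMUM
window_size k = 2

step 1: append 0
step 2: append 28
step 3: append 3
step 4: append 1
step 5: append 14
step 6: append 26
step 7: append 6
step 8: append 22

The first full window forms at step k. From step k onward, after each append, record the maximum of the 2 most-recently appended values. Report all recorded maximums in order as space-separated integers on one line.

step 1: append 0 -> window=[0] (not full yet)
step 2: append 28 -> window=[0, 28] -> max=28
step 3: append 3 -> window=[28, 3] -> max=28
step 4: append 1 -> window=[3, 1] -> max=3
step 5: append 14 -> window=[1, 14] -> max=14
step 6: append 26 -> window=[14, 26] -> max=26
step 7: append 6 -> window=[26, 6] -> max=26
step 8: append 22 -> window=[6, 22] -> max=22

Answer: 28 28 3 14 26 26 22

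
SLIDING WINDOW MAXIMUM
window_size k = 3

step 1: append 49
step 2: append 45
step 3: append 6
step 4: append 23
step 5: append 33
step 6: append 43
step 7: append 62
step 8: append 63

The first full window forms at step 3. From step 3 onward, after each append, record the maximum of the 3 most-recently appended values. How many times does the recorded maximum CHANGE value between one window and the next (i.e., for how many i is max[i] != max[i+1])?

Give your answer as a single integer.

Answer: 5

Derivation:
step 1: append 49 -> window=[49] (not full yet)
step 2: append 45 -> window=[49, 45] (not full yet)
step 3: append 6 -> window=[49, 45, 6] -> max=49
step 4: append 23 -> window=[45, 6, 23] -> max=45
step 5: append 33 -> window=[6, 23, 33] -> max=33
step 6: append 43 -> window=[23, 33, 43] -> max=43
step 7: append 62 -> window=[33, 43, 62] -> max=62
step 8: append 63 -> window=[43, 62, 63] -> max=63
Recorded maximums: 49 45 33 43 62 63
Changes between consecutive maximums: 5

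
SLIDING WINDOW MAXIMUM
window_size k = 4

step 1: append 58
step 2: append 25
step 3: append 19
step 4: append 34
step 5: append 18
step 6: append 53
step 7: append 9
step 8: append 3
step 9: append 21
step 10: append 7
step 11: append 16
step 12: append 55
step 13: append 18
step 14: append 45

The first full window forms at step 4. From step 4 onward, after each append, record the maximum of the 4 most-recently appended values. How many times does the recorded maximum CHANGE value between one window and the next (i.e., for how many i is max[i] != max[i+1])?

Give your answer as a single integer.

step 1: append 58 -> window=[58] (not full yet)
step 2: append 25 -> window=[58, 25] (not full yet)
step 3: append 19 -> window=[58, 25, 19] (not full yet)
step 4: append 34 -> window=[58, 25, 19, 34] -> max=58
step 5: append 18 -> window=[25, 19, 34, 18] -> max=34
step 6: append 53 -> window=[19, 34, 18, 53] -> max=53
step 7: append 9 -> window=[34, 18, 53, 9] -> max=53
step 8: append 3 -> window=[18, 53, 9, 3] -> max=53
step 9: append 21 -> window=[53, 9, 3, 21] -> max=53
step 10: append 7 -> window=[9, 3, 21, 7] -> max=21
step 11: append 16 -> window=[3, 21, 7, 16] -> max=21
step 12: append 55 -> window=[21, 7, 16, 55] -> max=55
step 13: append 18 -> window=[7, 16, 55, 18] -> max=55
step 14: append 45 -> window=[16, 55, 18, 45] -> max=55
Recorded maximums: 58 34 53 53 53 53 21 21 55 55 55
Changes between consecutive maximums: 4

Answer: 4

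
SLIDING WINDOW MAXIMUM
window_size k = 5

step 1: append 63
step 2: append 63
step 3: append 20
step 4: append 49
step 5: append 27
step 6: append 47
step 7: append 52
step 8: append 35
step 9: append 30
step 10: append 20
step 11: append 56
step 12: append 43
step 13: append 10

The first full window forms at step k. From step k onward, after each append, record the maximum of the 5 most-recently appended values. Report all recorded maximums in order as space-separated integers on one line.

Answer: 63 63 52 52 52 52 56 56 56

Derivation:
step 1: append 63 -> window=[63] (not full yet)
step 2: append 63 -> window=[63, 63] (not full yet)
step 3: append 20 -> window=[63, 63, 20] (not full yet)
step 4: append 49 -> window=[63, 63, 20, 49] (not full yet)
step 5: append 27 -> window=[63, 63, 20, 49, 27] -> max=63
step 6: append 47 -> window=[63, 20, 49, 27, 47] -> max=63
step 7: append 52 -> window=[20, 49, 27, 47, 52] -> max=52
step 8: append 35 -> window=[49, 27, 47, 52, 35] -> max=52
step 9: append 30 -> window=[27, 47, 52, 35, 30] -> max=52
step 10: append 20 -> window=[47, 52, 35, 30, 20] -> max=52
step 11: append 56 -> window=[52, 35, 30, 20, 56] -> max=56
step 12: append 43 -> window=[35, 30, 20, 56, 43] -> max=56
step 13: append 10 -> window=[30, 20, 56, 43, 10] -> max=56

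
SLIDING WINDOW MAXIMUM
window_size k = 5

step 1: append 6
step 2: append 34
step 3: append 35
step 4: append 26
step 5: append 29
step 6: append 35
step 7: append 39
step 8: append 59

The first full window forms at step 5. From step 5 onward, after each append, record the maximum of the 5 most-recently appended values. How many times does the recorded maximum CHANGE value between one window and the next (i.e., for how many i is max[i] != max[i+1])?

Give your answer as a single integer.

step 1: append 6 -> window=[6] (not full yet)
step 2: append 34 -> window=[6, 34] (not full yet)
step 3: append 35 -> window=[6, 34, 35] (not full yet)
step 4: append 26 -> window=[6, 34, 35, 26] (not full yet)
step 5: append 29 -> window=[6, 34, 35, 26, 29] -> max=35
step 6: append 35 -> window=[34, 35, 26, 29, 35] -> max=35
step 7: append 39 -> window=[35, 26, 29, 35, 39] -> max=39
step 8: append 59 -> window=[26, 29, 35, 39, 59] -> max=59
Recorded maximums: 35 35 39 59
Changes between consecutive maximums: 2

Answer: 2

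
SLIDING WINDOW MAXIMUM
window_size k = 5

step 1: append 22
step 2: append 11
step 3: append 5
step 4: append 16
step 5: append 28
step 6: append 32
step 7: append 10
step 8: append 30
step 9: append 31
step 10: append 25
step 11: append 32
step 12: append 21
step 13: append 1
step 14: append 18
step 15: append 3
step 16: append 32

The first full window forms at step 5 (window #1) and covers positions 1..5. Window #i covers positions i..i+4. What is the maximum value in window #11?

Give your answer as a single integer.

step 1: append 22 -> window=[22] (not full yet)
step 2: append 11 -> window=[22, 11] (not full yet)
step 3: append 5 -> window=[22, 11, 5] (not full yet)
step 4: append 16 -> window=[22, 11, 5, 16] (not full yet)
step 5: append 28 -> window=[22, 11, 5, 16, 28] -> max=28
step 6: append 32 -> window=[11, 5, 16, 28, 32] -> max=32
step 7: append 10 -> window=[5, 16, 28, 32, 10] -> max=32
step 8: append 30 -> window=[16, 28, 32, 10, 30] -> max=32
step 9: append 31 -> window=[28, 32, 10, 30, 31] -> max=32
step 10: append 25 -> window=[32, 10, 30, 31, 25] -> max=32
step 11: append 32 -> window=[10, 30, 31, 25, 32] -> max=32
step 12: append 21 -> window=[30, 31, 25, 32, 21] -> max=32
step 13: append 1 -> window=[31, 25, 32, 21, 1] -> max=32
step 14: append 18 -> window=[25, 32, 21, 1, 18] -> max=32
step 15: append 3 -> window=[32, 21, 1, 18, 3] -> max=32
Window #11 max = 32

Answer: 32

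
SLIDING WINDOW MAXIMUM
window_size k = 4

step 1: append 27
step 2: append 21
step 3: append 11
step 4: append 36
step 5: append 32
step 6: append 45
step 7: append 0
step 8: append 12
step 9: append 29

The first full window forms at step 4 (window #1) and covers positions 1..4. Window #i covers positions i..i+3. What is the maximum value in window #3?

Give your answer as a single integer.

Answer: 45

Derivation:
step 1: append 27 -> window=[27] (not full yet)
step 2: append 21 -> window=[27, 21] (not full yet)
step 3: append 11 -> window=[27, 21, 11] (not full yet)
step 4: append 36 -> window=[27, 21, 11, 36] -> max=36
step 5: append 32 -> window=[21, 11, 36, 32] -> max=36
step 6: append 45 -> window=[11, 36, 32, 45] -> max=45
Window #3 max = 45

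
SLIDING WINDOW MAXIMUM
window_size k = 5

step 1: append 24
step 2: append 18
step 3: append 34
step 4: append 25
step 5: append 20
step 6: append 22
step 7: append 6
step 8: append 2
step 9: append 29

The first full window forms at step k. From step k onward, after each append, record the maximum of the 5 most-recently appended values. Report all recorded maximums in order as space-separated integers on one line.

step 1: append 24 -> window=[24] (not full yet)
step 2: append 18 -> window=[24, 18] (not full yet)
step 3: append 34 -> window=[24, 18, 34] (not full yet)
step 4: append 25 -> window=[24, 18, 34, 25] (not full yet)
step 5: append 20 -> window=[24, 18, 34, 25, 20] -> max=34
step 6: append 22 -> window=[18, 34, 25, 20, 22] -> max=34
step 7: append 6 -> window=[34, 25, 20, 22, 6] -> max=34
step 8: append 2 -> window=[25, 20, 22, 6, 2] -> max=25
step 9: append 29 -> window=[20, 22, 6, 2, 29] -> max=29

Answer: 34 34 34 25 29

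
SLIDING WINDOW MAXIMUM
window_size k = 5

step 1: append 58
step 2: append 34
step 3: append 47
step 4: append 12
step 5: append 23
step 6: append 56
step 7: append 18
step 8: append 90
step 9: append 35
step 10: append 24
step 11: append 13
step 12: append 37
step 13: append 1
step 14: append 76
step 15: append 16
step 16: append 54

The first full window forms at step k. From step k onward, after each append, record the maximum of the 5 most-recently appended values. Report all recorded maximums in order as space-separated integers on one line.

Answer: 58 56 56 90 90 90 90 90 37 76 76 76

Derivation:
step 1: append 58 -> window=[58] (not full yet)
step 2: append 34 -> window=[58, 34] (not full yet)
step 3: append 47 -> window=[58, 34, 47] (not full yet)
step 4: append 12 -> window=[58, 34, 47, 12] (not full yet)
step 5: append 23 -> window=[58, 34, 47, 12, 23] -> max=58
step 6: append 56 -> window=[34, 47, 12, 23, 56] -> max=56
step 7: append 18 -> window=[47, 12, 23, 56, 18] -> max=56
step 8: append 90 -> window=[12, 23, 56, 18, 90] -> max=90
step 9: append 35 -> window=[23, 56, 18, 90, 35] -> max=90
step 10: append 24 -> window=[56, 18, 90, 35, 24] -> max=90
step 11: append 13 -> window=[18, 90, 35, 24, 13] -> max=90
step 12: append 37 -> window=[90, 35, 24, 13, 37] -> max=90
step 13: append 1 -> window=[35, 24, 13, 37, 1] -> max=37
step 14: append 76 -> window=[24, 13, 37, 1, 76] -> max=76
step 15: append 16 -> window=[13, 37, 1, 76, 16] -> max=76
step 16: append 54 -> window=[37, 1, 76, 16, 54] -> max=76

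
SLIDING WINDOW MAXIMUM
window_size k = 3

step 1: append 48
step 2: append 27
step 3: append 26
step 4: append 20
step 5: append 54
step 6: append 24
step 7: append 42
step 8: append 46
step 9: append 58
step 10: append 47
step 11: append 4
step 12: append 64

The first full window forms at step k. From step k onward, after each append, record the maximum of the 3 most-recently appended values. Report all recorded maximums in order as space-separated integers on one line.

Answer: 48 27 54 54 54 46 58 58 58 64

Derivation:
step 1: append 48 -> window=[48] (not full yet)
step 2: append 27 -> window=[48, 27] (not full yet)
step 3: append 26 -> window=[48, 27, 26] -> max=48
step 4: append 20 -> window=[27, 26, 20] -> max=27
step 5: append 54 -> window=[26, 20, 54] -> max=54
step 6: append 24 -> window=[20, 54, 24] -> max=54
step 7: append 42 -> window=[54, 24, 42] -> max=54
step 8: append 46 -> window=[24, 42, 46] -> max=46
step 9: append 58 -> window=[42, 46, 58] -> max=58
step 10: append 47 -> window=[46, 58, 47] -> max=58
step 11: append 4 -> window=[58, 47, 4] -> max=58
step 12: append 64 -> window=[47, 4, 64] -> max=64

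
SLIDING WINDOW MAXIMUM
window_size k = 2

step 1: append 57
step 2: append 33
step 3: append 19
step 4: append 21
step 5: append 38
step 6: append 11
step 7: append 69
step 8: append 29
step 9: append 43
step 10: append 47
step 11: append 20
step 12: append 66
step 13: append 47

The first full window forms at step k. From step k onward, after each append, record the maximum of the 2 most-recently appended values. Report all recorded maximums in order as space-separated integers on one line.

Answer: 57 33 21 38 38 69 69 43 47 47 66 66

Derivation:
step 1: append 57 -> window=[57] (not full yet)
step 2: append 33 -> window=[57, 33] -> max=57
step 3: append 19 -> window=[33, 19] -> max=33
step 4: append 21 -> window=[19, 21] -> max=21
step 5: append 38 -> window=[21, 38] -> max=38
step 6: append 11 -> window=[38, 11] -> max=38
step 7: append 69 -> window=[11, 69] -> max=69
step 8: append 29 -> window=[69, 29] -> max=69
step 9: append 43 -> window=[29, 43] -> max=43
step 10: append 47 -> window=[43, 47] -> max=47
step 11: append 20 -> window=[47, 20] -> max=47
step 12: append 66 -> window=[20, 66] -> max=66
step 13: append 47 -> window=[66, 47] -> max=66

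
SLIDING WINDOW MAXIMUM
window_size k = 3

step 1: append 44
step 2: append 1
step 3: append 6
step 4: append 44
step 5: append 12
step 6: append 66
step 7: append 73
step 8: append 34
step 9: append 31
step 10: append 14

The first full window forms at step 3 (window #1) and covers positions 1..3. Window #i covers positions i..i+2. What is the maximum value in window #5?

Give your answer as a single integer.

step 1: append 44 -> window=[44] (not full yet)
step 2: append 1 -> window=[44, 1] (not full yet)
step 3: append 6 -> window=[44, 1, 6] -> max=44
step 4: append 44 -> window=[1, 6, 44] -> max=44
step 5: append 12 -> window=[6, 44, 12] -> max=44
step 6: append 66 -> window=[44, 12, 66] -> max=66
step 7: append 73 -> window=[12, 66, 73] -> max=73
Window #5 max = 73

Answer: 73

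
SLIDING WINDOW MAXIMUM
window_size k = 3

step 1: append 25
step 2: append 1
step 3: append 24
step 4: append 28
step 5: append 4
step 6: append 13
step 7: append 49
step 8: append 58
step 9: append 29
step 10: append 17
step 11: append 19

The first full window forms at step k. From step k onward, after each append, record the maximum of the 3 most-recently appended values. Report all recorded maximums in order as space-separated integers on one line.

Answer: 25 28 28 28 49 58 58 58 29

Derivation:
step 1: append 25 -> window=[25] (not full yet)
step 2: append 1 -> window=[25, 1] (not full yet)
step 3: append 24 -> window=[25, 1, 24] -> max=25
step 4: append 28 -> window=[1, 24, 28] -> max=28
step 5: append 4 -> window=[24, 28, 4] -> max=28
step 6: append 13 -> window=[28, 4, 13] -> max=28
step 7: append 49 -> window=[4, 13, 49] -> max=49
step 8: append 58 -> window=[13, 49, 58] -> max=58
step 9: append 29 -> window=[49, 58, 29] -> max=58
step 10: append 17 -> window=[58, 29, 17] -> max=58
step 11: append 19 -> window=[29, 17, 19] -> max=29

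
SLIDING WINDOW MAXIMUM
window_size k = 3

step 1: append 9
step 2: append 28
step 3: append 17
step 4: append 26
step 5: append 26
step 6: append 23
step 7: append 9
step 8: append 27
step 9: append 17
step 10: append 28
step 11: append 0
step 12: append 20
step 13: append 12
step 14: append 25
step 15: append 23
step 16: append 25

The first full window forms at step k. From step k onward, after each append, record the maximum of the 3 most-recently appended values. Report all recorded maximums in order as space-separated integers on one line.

Answer: 28 28 26 26 26 27 27 28 28 28 20 25 25 25

Derivation:
step 1: append 9 -> window=[9] (not full yet)
step 2: append 28 -> window=[9, 28] (not full yet)
step 3: append 17 -> window=[9, 28, 17] -> max=28
step 4: append 26 -> window=[28, 17, 26] -> max=28
step 5: append 26 -> window=[17, 26, 26] -> max=26
step 6: append 23 -> window=[26, 26, 23] -> max=26
step 7: append 9 -> window=[26, 23, 9] -> max=26
step 8: append 27 -> window=[23, 9, 27] -> max=27
step 9: append 17 -> window=[9, 27, 17] -> max=27
step 10: append 28 -> window=[27, 17, 28] -> max=28
step 11: append 0 -> window=[17, 28, 0] -> max=28
step 12: append 20 -> window=[28, 0, 20] -> max=28
step 13: append 12 -> window=[0, 20, 12] -> max=20
step 14: append 25 -> window=[20, 12, 25] -> max=25
step 15: append 23 -> window=[12, 25, 23] -> max=25
step 16: append 25 -> window=[25, 23, 25] -> max=25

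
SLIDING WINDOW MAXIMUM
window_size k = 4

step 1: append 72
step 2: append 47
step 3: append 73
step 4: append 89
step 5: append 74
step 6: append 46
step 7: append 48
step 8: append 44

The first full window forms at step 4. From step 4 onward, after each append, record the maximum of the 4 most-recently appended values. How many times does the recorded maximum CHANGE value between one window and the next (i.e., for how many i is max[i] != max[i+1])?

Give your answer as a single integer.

step 1: append 72 -> window=[72] (not full yet)
step 2: append 47 -> window=[72, 47] (not full yet)
step 3: append 73 -> window=[72, 47, 73] (not full yet)
step 4: append 89 -> window=[72, 47, 73, 89] -> max=89
step 5: append 74 -> window=[47, 73, 89, 74] -> max=89
step 6: append 46 -> window=[73, 89, 74, 46] -> max=89
step 7: append 48 -> window=[89, 74, 46, 48] -> max=89
step 8: append 44 -> window=[74, 46, 48, 44] -> max=74
Recorded maximums: 89 89 89 89 74
Changes between consecutive maximums: 1

Answer: 1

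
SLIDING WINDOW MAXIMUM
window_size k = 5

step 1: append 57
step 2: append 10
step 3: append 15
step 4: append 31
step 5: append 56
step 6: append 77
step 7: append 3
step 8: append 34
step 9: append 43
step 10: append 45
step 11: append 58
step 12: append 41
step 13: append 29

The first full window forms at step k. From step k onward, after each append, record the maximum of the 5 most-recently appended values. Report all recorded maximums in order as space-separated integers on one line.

step 1: append 57 -> window=[57] (not full yet)
step 2: append 10 -> window=[57, 10] (not full yet)
step 3: append 15 -> window=[57, 10, 15] (not full yet)
step 4: append 31 -> window=[57, 10, 15, 31] (not full yet)
step 5: append 56 -> window=[57, 10, 15, 31, 56] -> max=57
step 6: append 77 -> window=[10, 15, 31, 56, 77] -> max=77
step 7: append 3 -> window=[15, 31, 56, 77, 3] -> max=77
step 8: append 34 -> window=[31, 56, 77, 3, 34] -> max=77
step 9: append 43 -> window=[56, 77, 3, 34, 43] -> max=77
step 10: append 45 -> window=[77, 3, 34, 43, 45] -> max=77
step 11: append 58 -> window=[3, 34, 43, 45, 58] -> max=58
step 12: append 41 -> window=[34, 43, 45, 58, 41] -> max=58
step 13: append 29 -> window=[43, 45, 58, 41, 29] -> max=58

Answer: 57 77 77 77 77 77 58 58 58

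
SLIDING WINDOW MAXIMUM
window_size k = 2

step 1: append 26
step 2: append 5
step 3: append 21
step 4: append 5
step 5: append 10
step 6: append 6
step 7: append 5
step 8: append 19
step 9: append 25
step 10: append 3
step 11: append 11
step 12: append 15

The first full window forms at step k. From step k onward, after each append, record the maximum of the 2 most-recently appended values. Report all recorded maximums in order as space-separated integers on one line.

Answer: 26 21 21 10 10 6 19 25 25 11 15

Derivation:
step 1: append 26 -> window=[26] (not full yet)
step 2: append 5 -> window=[26, 5] -> max=26
step 3: append 21 -> window=[5, 21] -> max=21
step 4: append 5 -> window=[21, 5] -> max=21
step 5: append 10 -> window=[5, 10] -> max=10
step 6: append 6 -> window=[10, 6] -> max=10
step 7: append 5 -> window=[6, 5] -> max=6
step 8: append 19 -> window=[5, 19] -> max=19
step 9: append 25 -> window=[19, 25] -> max=25
step 10: append 3 -> window=[25, 3] -> max=25
step 11: append 11 -> window=[3, 11] -> max=11
step 12: append 15 -> window=[11, 15] -> max=15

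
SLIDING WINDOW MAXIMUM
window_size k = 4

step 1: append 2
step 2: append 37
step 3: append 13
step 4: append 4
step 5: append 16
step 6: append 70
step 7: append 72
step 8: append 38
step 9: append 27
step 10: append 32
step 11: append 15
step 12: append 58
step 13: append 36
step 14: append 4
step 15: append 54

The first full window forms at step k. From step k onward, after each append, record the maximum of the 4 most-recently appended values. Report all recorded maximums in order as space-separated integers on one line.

Answer: 37 37 70 72 72 72 72 38 58 58 58 58

Derivation:
step 1: append 2 -> window=[2] (not full yet)
step 2: append 37 -> window=[2, 37] (not full yet)
step 3: append 13 -> window=[2, 37, 13] (not full yet)
step 4: append 4 -> window=[2, 37, 13, 4] -> max=37
step 5: append 16 -> window=[37, 13, 4, 16] -> max=37
step 6: append 70 -> window=[13, 4, 16, 70] -> max=70
step 7: append 72 -> window=[4, 16, 70, 72] -> max=72
step 8: append 38 -> window=[16, 70, 72, 38] -> max=72
step 9: append 27 -> window=[70, 72, 38, 27] -> max=72
step 10: append 32 -> window=[72, 38, 27, 32] -> max=72
step 11: append 15 -> window=[38, 27, 32, 15] -> max=38
step 12: append 58 -> window=[27, 32, 15, 58] -> max=58
step 13: append 36 -> window=[32, 15, 58, 36] -> max=58
step 14: append 4 -> window=[15, 58, 36, 4] -> max=58
step 15: append 54 -> window=[58, 36, 4, 54] -> max=58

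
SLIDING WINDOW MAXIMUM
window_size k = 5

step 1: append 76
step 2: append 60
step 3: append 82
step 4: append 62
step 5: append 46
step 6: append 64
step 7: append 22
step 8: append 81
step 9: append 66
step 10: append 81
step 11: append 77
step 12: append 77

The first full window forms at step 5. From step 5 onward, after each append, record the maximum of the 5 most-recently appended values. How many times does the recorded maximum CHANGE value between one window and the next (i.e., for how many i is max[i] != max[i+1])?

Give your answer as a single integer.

step 1: append 76 -> window=[76] (not full yet)
step 2: append 60 -> window=[76, 60] (not full yet)
step 3: append 82 -> window=[76, 60, 82] (not full yet)
step 4: append 62 -> window=[76, 60, 82, 62] (not full yet)
step 5: append 46 -> window=[76, 60, 82, 62, 46] -> max=82
step 6: append 64 -> window=[60, 82, 62, 46, 64] -> max=82
step 7: append 22 -> window=[82, 62, 46, 64, 22] -> max=82
step 8: append 81 -> window=[62, 46, 64, 22, 81] -> max=81
step 9: append 66 -> window=[46, 64, 22, 81, 66] -> max=81
step 10: append 81 -> window=[64, 22, 81, 66, 81] -> max=81
step 11: append 77 -> window=[22, 81, 66, 81, 77] -> max=81
step 12: append 77 -> window=[81, 66, 81, 77, 77] -> max=81
Recorded maximums: 82 82 82 81 81 81 81 81
Changes between consecutive maximums: 1

Answer: 1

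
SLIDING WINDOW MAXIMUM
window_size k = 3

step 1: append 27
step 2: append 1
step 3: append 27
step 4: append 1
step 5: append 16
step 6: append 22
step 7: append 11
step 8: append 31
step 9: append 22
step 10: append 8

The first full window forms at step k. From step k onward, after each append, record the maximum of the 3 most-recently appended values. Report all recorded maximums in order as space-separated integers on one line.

step 1: append 27 -> window=[27] (not full yet)
step 2: append 1 -> window=[27, 1] (not full yet)
step 3: append 27 -> window=[27, 1, 27] -> max=27
step 4: append 1 -> window=[1, 27, 1] -> max=27
step 5: append 16 -> window=[27, 1, 16] -> max=27
step 6: append 22 -> window=[1, 16, 22] -> max=22
step 7: append 11 -> window=[16, 22, 11] -> max=22
step 8: append 31 -> window=[22, 11, 31] -> max=31
step 9: append 22 -> window=[11, 31, 22] -> max=31
step 10: append 8 -> window=[31, 22, 8] -> max=31

Answer: 27 27 27 22 22 31 31 31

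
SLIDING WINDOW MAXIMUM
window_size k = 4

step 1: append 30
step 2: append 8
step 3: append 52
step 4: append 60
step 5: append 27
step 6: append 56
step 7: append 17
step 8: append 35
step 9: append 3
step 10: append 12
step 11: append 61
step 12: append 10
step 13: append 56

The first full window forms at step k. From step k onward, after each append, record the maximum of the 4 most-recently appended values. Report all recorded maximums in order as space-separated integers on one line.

Answer: 60 60 60 60 56 56 35 61 61 61

Derivation:
step 1: append 30 -> window=[30] (not full yet)
step 2: append 8 -> window=[30, 8] (not full yet)
step 3: append 52 -> window=[30, 8, 52] (not full yet)
step 4: append 60 -> window=[30, 8, 52, 60] -> max=60
step 5: append 27 -> window=[8, 52, 60, 27] -> max=60
step 6: append 56 -> window=[52, 60, 27, 56] -> max=60
step 7: append 17 -> window=[60, 27, 56, 17] -> max=60
step 8: append 35 -> window=[27, 56, 17, 35] -> max=56
step 9: append 3 -> window=[56, 17, 35, 3] -> max=56
step 10: append 12 -> window=[17, 35, 3, 12] -> max=35
step 11: append 61 -> window=[35, 3, 12, 61] -> max=61
step 12: append 10 -> window=[3, 12, 61, 10] -> max=61
step 13: append 56 -> window=[12, 61, 10, 56] -> max=61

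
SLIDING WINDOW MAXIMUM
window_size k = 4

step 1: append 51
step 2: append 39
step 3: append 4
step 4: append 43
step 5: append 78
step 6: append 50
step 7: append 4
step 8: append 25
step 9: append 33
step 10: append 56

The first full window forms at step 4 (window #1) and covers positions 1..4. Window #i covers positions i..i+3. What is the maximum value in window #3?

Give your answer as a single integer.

step 1: append 51 -> window=[51] (not full yet)
step 2: append 39 -> window=[51, 39] (not full yet)
step 3: append 4 -> window=[51, 39, 4] (not full yet)
step 4: append 43 -> window=[51, 39, 4, 43] -> max=51
step 5: append 78 -> window=[39, 4, 43, 78] -> max=78
step 6: append 50 -> window=[4, 43, 78, 50] -> max=78
Window #3 max = 78

Answer: 78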